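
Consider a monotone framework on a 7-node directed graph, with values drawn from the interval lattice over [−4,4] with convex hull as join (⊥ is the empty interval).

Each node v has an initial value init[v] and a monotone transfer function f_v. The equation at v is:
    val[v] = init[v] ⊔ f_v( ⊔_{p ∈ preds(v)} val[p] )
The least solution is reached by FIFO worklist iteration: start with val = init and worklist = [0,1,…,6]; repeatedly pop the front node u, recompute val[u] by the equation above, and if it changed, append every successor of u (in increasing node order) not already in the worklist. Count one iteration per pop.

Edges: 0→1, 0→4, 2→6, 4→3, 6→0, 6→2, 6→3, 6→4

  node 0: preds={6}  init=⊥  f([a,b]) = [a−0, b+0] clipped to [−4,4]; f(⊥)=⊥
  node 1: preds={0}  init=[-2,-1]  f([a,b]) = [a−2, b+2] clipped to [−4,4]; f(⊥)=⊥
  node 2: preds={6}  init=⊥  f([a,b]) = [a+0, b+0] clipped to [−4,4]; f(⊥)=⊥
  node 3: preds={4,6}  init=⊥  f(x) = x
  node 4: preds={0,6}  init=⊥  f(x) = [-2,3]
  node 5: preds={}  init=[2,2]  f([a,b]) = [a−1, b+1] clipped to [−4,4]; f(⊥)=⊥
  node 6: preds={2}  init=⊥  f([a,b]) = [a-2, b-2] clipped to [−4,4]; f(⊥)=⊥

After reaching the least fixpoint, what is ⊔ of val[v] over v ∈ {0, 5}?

[2,2]

Worklist (8 pops):
  #1 pop 0: in=⊥ → ⊥ (no change)
  #2 pop 1: in=⊥ → [-2,-1] (no change)
  #3 pop 2: in=⊥ → ⊥ (no change)
  #4 pop 3: in=⊥ → ⊥ (no change)
  #5 pop 4: in=⊥ → [-2,3] (was ⊥); enqueue [3]
  #6 pop 5: in=⊥ → [2,2] (no change)
  #7 pop 6: in=⊥ → ⊥ (no change)
  #8 pop 3: in=[-2,3] → [-2,3] (was ⊥); enqueue []

Fixpoint:
  val[0] = ⊥
  val[1] = [-2,-1]
  val[2] = ⊥
  val[3] = [-2,3]
  val[4] = [-2,3]
  val[5] = [2,2]
  val[6] = ⊥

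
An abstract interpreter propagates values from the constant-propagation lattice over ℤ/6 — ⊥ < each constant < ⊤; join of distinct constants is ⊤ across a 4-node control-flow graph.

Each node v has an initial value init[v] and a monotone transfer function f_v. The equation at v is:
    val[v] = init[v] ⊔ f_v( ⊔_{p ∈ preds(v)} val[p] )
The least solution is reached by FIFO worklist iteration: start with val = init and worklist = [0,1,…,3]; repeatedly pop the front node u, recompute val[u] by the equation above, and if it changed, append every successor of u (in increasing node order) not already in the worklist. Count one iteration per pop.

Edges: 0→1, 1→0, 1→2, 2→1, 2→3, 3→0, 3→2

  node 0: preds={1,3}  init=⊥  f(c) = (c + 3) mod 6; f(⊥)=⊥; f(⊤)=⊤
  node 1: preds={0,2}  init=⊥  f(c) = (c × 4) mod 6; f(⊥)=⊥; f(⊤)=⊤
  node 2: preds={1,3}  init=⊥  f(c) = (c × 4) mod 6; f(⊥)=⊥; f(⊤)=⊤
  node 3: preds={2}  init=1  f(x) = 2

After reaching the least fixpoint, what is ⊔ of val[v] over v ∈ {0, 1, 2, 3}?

⊤

Worklist (8 pops):
  #1 pop 0: in=1 → 4 (was ⊥); enqueue []
  #2 pop 1: in=4 → 4 (was ⊥); enqueue [0]
  #3 pop 2: in=⊤ → ⊤ (was ⊥); enqueue [1]
  #4 pop 3: in=⊤ → ⊤ (was 1); enqueue [2]
  #5 pop 0: in=⊤ → ⊤ (was 4); enqueue []
  #6 pop 1: in=⊤ → ⊤ (was 4); enqueue [0]
  #7 pop 2: in=⊤ → ⊤ (no change)
  #8 pop 0: in=⊤ → ⊤ (no change)

Fixpoint:
  val[0] = ⊤
  val[1] = ⊤
  val[2] = ⊤
  val[3] = ⊤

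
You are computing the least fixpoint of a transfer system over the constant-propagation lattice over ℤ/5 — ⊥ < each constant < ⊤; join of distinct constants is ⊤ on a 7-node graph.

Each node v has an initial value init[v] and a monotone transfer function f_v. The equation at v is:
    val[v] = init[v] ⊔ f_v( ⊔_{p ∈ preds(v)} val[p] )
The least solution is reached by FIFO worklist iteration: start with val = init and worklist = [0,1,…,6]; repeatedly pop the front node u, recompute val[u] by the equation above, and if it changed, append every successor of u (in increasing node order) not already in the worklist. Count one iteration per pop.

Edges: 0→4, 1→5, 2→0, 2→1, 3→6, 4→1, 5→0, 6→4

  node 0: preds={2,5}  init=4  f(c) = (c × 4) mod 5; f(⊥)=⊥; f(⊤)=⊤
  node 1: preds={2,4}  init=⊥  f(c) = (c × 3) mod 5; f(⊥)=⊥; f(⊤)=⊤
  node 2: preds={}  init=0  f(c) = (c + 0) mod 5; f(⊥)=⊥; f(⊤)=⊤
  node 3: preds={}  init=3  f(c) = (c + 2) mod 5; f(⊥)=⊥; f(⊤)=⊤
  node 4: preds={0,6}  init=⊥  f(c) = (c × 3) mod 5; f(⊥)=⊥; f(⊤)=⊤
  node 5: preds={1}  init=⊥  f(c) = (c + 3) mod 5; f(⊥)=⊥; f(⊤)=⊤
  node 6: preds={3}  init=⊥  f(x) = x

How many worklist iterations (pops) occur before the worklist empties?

Worklist (12 pops):
  #1 pop 0: in=0 → ⊤ (was 4); enqueue []
  #2 pop 1: in=0 → 0 (was ⊥); enqueue []
  #3 pop 2: in=⊥ → 0 (no change)
  #4 pop 3: in=⊥ → 3 (no change)
  #5 pop 4: in=⊤ → ⊤ (was ⊥); enqueue [1]
  #6 pop 5: in=0 → 3 (was ⊥); enqueue [0]
  #7 pop 6: in=3 → 3 (was ⊥); enqueue [4]
  #8 pop 1: in=⊤ → ⊤ (was 0); enqueue [5]
  #9 pop 0: in=⊤ → ⊤ (no change)
  #10 pop 4: in=⊤ → ⊤ (no change)
  #11 pop 5: in=⊤ → ⊤ (was 3); enqueue [0]
  #12 pop 0: in=⊤ → ⊤ (no change)

Fixpoint:
  val[0] = ⊤
  val[1] = ⊤
  val[2] = 0
  val[3] = 3
  val[4] = ⊤
  val[5] = ⊤
  val[6] = 3

12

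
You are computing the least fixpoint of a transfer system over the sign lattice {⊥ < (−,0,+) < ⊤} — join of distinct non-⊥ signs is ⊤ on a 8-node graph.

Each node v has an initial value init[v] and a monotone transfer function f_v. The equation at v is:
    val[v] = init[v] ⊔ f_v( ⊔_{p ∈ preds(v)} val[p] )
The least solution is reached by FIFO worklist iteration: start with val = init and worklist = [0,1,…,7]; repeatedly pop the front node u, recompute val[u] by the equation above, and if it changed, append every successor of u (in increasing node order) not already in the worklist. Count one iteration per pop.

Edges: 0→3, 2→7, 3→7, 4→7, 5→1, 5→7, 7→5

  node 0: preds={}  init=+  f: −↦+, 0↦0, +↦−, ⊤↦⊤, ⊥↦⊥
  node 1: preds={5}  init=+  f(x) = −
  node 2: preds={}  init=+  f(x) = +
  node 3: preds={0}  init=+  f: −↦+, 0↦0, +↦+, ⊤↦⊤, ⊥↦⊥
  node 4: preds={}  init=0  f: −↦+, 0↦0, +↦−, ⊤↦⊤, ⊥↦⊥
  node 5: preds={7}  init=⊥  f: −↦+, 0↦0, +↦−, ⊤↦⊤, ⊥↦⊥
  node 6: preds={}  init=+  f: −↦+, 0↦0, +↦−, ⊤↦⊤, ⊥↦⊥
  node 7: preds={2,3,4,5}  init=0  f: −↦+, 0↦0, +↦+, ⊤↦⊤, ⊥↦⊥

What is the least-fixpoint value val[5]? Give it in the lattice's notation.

Trace (12 dequeues):
  [1] u=0 | in ⊥ | out + | ==
  [2] u=1 | in ⊥ | out ⊤ | prev + | push {}
  [3] u=2 | in ⊥ | out + | ==
  [4] u=3 | in + | out + | ==
  [5] u=4 | in ⊥ | out 0 | ==
  [6] u=5 | in 0 | out 0 | prev ⊥ | push {1}
  [7] u=6 | in ⊥ | out + | ==
  [8] u=7 | in ⊤ | out ⊤ | prev 0 | push {5}
  [9] u=1 | in 0 | out ⊤ | ==
  [10] u=5 | in ⊤ | out ⊤ | prev 0 | push {1,7}
  [11] u=1 | in ⊤ | out ⊤ | ==
  [12] u=7 | in ⊤ | out ⊤ | ==

Converged values:
  [0] +
  [1] ⊤
  [2] +
  [3] +
  [4] 0
  [5] ⊤
  [6] +
  [7] ⊤

⊤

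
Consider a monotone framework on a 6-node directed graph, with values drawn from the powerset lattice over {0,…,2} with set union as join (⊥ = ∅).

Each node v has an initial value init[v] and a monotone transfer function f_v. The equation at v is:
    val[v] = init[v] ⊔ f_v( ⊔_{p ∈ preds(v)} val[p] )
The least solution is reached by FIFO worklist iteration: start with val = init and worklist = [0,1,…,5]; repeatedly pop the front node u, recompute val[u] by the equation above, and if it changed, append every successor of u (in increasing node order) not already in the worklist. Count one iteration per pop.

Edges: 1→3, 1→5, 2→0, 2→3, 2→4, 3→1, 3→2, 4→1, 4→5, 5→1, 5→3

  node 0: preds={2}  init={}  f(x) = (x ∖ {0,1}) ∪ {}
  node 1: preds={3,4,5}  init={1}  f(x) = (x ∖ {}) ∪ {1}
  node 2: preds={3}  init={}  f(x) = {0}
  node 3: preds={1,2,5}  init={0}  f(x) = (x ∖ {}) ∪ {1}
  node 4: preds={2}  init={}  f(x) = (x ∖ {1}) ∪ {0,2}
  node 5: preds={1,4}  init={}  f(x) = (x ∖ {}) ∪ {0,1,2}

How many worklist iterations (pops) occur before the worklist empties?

Iteration log — 13 steps:
  step 1. node 0  ⊔preds={}  new={}  stable
  step 2. node 1  ⊔preds={0}  new={0,1}  old={1}  +wl: 
  step 3. node 2  ⊔preds={0}  new={0}  old={}  +wl: 0
  step 4. node 3  ⊔preds={0,1}  new={0,1}  old={0}  +wl: 1,2
  step 5. node 4  ⊔preds={0}  new={0,2}  old={}  +wl: 
  step 6. node 5  ⊔preds={0,1,2}  new={0,1,2}  old={}  +wl: 3
  step 7. node 0  ⊔preds={0}  new={}  stable
  step 8. node 1  ⊔preds={0,1,2}  new={0,1,2}  old={0,1}  +wl: 5
  step 9. node 2  ⊔preds={0,1}  new={0}  stable
  step 10. node 3  ⊔preds={0,1,2}  new={0,1,2}  old={0,1}  +wl: 1,2
  step 11. node 5  ⊔preds={0,1,2}  new={0,1,2}  stable
  step 12. node 1  ⊔preds={0,1,2}  new={0,1,2}  stable
  step 13. node 2  ⊔preds={0,1,2}  new={0}  stable

Least fixpoint reached:
  node 0: {}
  node 1: {0,1,2}
  node 2: {0}
  node 3: {0,1,2}
  node 4: {0,2}
  node 5: {0,1,2}

13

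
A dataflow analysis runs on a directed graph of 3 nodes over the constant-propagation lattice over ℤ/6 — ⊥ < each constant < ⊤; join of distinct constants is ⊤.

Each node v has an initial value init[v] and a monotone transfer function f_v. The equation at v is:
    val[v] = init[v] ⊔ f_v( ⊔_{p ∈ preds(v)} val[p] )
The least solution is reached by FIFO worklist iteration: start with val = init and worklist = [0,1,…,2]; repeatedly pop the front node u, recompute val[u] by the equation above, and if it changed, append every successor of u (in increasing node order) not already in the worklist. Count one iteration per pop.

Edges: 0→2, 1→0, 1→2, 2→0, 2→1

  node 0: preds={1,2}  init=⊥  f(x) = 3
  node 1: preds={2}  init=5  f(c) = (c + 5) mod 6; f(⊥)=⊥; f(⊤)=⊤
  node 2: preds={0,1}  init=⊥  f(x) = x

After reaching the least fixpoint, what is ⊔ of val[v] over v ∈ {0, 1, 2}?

Iteration log — 7 steps:
  step 1. node 0  ⊔preds=5  new=3  old=⊥  +wl: 
  step 2. node 1  ⊔preds=⊥  new=5  stable
  step 3. node 2  ⊔preds=⊤  new=⊤  old=⊥  +wl: 0,1
  step 4. node 0  ⊔preds=⊤  new=3  stable
  step 5. node 1  ⊔preds=⊤  new=⊤  old=5  +wl: 0,2
  step 6. node 0  ⊔preds=⊤  new=3  stable
  step 7. node 2  ⊔preds=⊤  new=⊤  stable

Least fixpoint reached:
  node 0: 3
  node 1: ⊤
  node 2: ⊤

⊤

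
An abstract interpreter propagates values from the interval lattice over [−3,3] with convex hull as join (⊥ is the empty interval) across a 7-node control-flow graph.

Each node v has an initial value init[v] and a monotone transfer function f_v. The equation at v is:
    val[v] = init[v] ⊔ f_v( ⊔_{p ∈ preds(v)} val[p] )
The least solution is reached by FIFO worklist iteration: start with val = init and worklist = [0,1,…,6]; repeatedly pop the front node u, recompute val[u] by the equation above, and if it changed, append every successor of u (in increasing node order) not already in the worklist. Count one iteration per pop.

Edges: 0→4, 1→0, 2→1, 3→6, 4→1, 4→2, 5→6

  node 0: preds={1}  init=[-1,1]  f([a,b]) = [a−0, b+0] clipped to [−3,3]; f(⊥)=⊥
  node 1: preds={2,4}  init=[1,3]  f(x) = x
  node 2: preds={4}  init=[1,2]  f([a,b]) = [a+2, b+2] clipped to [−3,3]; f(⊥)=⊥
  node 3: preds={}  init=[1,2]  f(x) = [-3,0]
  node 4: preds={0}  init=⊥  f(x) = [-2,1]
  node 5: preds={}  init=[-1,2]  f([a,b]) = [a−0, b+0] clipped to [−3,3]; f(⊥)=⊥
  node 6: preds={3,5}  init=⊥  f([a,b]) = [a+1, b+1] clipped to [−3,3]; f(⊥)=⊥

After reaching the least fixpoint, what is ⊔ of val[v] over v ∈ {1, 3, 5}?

Iteration log — 12 steps:
  step 1. node 0  ⊔preds=[1,3]  new=[-1,3]  old=[-1,1]  +wl: 
  step 2. node 1  ⊔preds=[1,2]  new=[1,3]  stable
  step 3. node 2  ⊔preds=⊥  new=[1,2]  stable
  step 4. node 3  ⊔preds=⊥  new=[-3,2]  old=[1,2]  +wl: 
  step 5. node 4  ⊔preds=[-1,3]  new=[-2,1]  old=⊥  +wl: 1,2
  step 6. node 5  ⊔preds=⊥  new=[-1,2]  stable
  step 7. node 6  ⊔preds=[-3,2]  new=[-2,3]  old=⊥  +wl: 
  step 8. node 1  ⊔preds=[-2,2]  new=[-2,3]  old=[1,3]  +wl: 0
  step 9. node 2  ⊔preds=[-2,1]  new=[0,3]  old=[1,2]  +wl: 1
  step 10. node 0  ⊔preds=[-2,3]  new=[-2,3]  old=[-1,3]  +wl: 4
  step 11. node 1  ⊔preds=[-2,3]  new=[-2,3]  stable
  step 12. node 4  ⊔preds=[-2,3]  new=[-2,1]  stable

Least fixpoint reached:
  node 0: [-2,3]
  node 1: [-2,3]
  node 2: [0,3]
  node 3: [-3,2]
  node 4: [-2,1]
  node 5: [-1,2]
  node 6: [-2,3]

[-3,3]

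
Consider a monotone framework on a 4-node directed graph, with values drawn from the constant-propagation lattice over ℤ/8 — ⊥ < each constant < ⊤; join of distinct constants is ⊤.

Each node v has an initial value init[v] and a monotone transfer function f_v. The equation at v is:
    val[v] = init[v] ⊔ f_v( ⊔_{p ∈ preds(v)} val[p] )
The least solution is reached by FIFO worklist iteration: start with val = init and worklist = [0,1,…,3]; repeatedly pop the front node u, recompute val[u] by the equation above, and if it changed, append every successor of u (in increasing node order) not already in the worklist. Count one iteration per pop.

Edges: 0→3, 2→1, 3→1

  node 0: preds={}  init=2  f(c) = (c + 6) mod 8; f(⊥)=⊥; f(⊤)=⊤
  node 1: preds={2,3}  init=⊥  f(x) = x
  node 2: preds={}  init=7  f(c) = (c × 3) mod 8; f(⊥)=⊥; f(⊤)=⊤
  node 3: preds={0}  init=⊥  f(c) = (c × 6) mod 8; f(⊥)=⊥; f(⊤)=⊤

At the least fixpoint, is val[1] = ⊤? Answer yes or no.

yes

Iteration log — 5 steps:
  step 1. node 0  ⊔preds=⊥  new=2  stable
  step 2. node 1  ⊔preds=7  new=7  old=⊥  +wl: 
  step 3. node 2  ⊔preds=⊥  new=7  stable
  step 4. node 3  ⊔preds=2  new=4  old=⊥  +wl: 1
  step 5. node 1  ⊔preds=⊤  new=⊤  old=7  +wl: 

Least fixpoint reached:
  node 0: 2
  node 1: ⊤
  node 2: 7
  node 3: 4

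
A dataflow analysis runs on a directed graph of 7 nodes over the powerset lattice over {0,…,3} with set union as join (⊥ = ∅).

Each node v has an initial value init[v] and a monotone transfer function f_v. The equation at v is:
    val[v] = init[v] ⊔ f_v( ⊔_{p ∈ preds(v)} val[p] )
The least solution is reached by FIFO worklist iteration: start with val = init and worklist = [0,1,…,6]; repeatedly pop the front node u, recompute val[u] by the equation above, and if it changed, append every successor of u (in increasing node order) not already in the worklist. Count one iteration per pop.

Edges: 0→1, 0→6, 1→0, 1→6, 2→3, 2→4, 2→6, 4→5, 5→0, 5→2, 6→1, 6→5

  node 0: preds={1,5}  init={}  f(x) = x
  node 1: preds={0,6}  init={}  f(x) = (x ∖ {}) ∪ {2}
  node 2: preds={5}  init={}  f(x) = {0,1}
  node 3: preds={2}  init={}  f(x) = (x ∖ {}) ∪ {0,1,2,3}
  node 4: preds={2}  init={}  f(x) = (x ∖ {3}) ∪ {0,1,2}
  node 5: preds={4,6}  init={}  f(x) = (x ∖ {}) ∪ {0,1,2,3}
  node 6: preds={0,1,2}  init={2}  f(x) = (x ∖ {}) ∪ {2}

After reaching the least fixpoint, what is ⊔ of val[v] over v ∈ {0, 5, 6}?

{0,1,2,3}

Iteration log — 15 steps:
  step 1. node 0  ⊔preds={}  new={}  stable
  step 2. node 1  ⊔preds={2}  new={2}  old={}  +wl: 0
  step 3. node 2  ⊔preds={}  new={0,1}  old={}  +wl: 
  step 4. node 3  ⊔preds={0,1}  new={0,1,2,3}  old={}  +wl: 
  step 5. node 4  ⊔preds={0,1}  new={0,1,2}  old={}  +wl: 
  step 6. node 5  ⊔preds={0,1,2}  new={0,1,2,3}  old={}  +wl: 2
  step 7. node 6  ⊔preds={0,1,2}  new={0,1,2}  old={2}  +wl: 1,5
  step 8. node 0  ⊔preds={0,1,2,3}  new={0,1,2,3}  old={}  +wl: 6
  step 9. node 2  ⊔preds={0,1,2,3}  new={0,1}  stable
  step 10. node 1  ⊔preds={0,1,2,3}  new={0,1,2,3}  old={2}  +wl: 0
  step 11. node 5  ⊔preds={0,1,2}  new={0,1,2,3}  stable
  step 12. node 6  ⊔preds={0,1,2,3}  new={0,1,2,3}  old={0,1,2}  +wl: 1,5
  step 13. node 0  ⊔preds={0,1,2,3}  new={0,1,2,3}  stable
  step 14. node 1  ⊔preds={0,1,2,3}  new={0,1,2,3}  stable
  step 15. node 5  ⊔preds={0,1,2,3}  new={0,1,2,3}  stable

Least fixpoint reached:
  node 0: {0,1,2,3}
  node 1: {0,1,2,3}
  node 2: {0,1}
  node 3: {0,1,2,3}
  node 4: {0,1,2}
  node 5: {0,1,2,3}
  node 6: {0,1,2,3}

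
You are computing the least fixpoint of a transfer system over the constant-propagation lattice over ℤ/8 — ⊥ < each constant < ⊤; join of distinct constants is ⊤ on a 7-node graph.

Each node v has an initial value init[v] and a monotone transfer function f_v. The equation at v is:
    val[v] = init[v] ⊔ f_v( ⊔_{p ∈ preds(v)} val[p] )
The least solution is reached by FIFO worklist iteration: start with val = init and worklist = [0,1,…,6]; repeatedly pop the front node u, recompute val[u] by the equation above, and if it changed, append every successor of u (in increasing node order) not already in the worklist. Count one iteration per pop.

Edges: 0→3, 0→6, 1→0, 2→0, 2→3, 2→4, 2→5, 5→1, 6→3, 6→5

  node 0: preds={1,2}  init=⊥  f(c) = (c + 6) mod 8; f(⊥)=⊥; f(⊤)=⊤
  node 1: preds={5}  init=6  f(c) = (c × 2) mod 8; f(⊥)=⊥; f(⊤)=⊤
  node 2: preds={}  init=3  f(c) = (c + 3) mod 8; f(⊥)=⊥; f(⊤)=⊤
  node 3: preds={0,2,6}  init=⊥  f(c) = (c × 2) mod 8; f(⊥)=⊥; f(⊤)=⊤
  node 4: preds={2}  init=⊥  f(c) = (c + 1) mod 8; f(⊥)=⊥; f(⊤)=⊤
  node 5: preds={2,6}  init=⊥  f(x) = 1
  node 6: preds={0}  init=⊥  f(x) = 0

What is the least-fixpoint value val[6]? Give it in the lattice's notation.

Worklist (11 pops):
  #1 pop 0: in=⊤ → ⊤ (was ⊥); enqueue []
  #2 pop 1: in=⊥ → 6 (no change)
  #3 pop 2: in=⊥ → 3 (no change)
  #4 pop 3: in=⊤ → ⊤ (was ⊥); enqueue []
  #5 pop 4: in=3 → 4 (was ⊥); enqueue []
  #6 pop 5: in=3 → 1 (was ⊥); enqueue [1]
  #7 pop 6: in=⊤ → 0 (was ⊥); enqueue [3,5]
  #8 pop 1: in=1 → ⊤ (was 6); enqueue [0]
  #9 pop 3: in=⊤ → ⊤ (no change)
  #10 pop 5: in=⊤ → 1 (no change)
  #11 pop 0: in=⊤ → ⊤ (no change)

Fixpoint:
  val[0] = ⊤
  val[1] = ⊤
  val[2] = 3
  val[3] = ⊤
  val[4] = 4
  val[5] = 1
  val[6] = 0

0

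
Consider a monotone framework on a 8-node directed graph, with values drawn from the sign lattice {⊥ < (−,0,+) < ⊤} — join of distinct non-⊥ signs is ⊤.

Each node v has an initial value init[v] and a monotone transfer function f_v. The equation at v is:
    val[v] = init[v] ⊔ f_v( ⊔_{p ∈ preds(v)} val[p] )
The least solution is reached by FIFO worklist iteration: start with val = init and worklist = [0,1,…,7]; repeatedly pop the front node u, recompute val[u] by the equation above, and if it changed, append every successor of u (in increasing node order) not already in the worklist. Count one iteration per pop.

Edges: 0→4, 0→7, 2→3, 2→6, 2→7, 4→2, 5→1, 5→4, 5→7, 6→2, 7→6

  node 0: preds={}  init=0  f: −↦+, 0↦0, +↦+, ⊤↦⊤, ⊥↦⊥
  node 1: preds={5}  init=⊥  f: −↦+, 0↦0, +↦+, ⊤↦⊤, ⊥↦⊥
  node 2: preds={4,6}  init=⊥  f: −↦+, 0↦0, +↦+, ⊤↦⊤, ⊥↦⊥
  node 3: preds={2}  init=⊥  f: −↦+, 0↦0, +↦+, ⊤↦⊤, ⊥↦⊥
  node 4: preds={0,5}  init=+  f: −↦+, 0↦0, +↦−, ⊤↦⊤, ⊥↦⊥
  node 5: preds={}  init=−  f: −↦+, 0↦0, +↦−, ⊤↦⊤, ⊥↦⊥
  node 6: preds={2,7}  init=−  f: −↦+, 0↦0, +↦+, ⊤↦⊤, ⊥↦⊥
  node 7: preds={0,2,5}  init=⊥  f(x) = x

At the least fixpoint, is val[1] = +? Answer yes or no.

yes

Worklist (10 pops):
  #1 pop 0: in=⊥ → 0 (no change)
  #2 pop 1: in=− → + (was ⊥); enqueue []
  #3 pop 2: in=⊤ → ⊤ (was ⊥); enqueue []
  #4 pop 3: in=⊤ → ⊤ (was ⊥); enqueue []
  #5 pop 4: in=⊤ → ⊤ (was +); enqueue [2]
  #6 pop 5: in=⊥ → − (no change)
  #7 pop 6: in=⊤ → ⊤ (was −); enqueue []
  #8 pop 7: in=⊤ → ⊤ (was ⊥); enqueue [6]
  #9 pop 2: in=⊤ → ⊤ (no change)
  #10 pop 6: in=⊤ → ⊤ (no change)

Fixpoint:
  val[0] = 0
  val[1] = +
  val[2] = ⊤
  val[3] = ⊤
  val[4] = ⊤
  val[5] = −
  val[6] = ⊤
  val[7] = ⊤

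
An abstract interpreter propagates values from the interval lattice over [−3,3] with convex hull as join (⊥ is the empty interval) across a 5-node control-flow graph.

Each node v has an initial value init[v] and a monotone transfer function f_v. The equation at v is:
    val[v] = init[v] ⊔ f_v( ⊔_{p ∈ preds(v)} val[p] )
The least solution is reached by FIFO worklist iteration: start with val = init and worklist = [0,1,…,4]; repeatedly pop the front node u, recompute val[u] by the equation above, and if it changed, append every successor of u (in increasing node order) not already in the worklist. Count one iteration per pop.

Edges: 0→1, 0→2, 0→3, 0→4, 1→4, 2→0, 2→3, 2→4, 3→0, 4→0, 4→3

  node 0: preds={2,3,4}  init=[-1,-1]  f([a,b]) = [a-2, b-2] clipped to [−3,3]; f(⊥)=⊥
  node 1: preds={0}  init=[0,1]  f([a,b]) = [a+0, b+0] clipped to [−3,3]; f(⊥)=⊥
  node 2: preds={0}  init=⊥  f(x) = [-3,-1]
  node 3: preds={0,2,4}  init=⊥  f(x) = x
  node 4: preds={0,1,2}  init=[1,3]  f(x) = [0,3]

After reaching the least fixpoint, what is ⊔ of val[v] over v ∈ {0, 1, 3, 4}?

[-3,3]

Iteration log — 10 steps:
  step 1. node 0  ⊔preds=[1,3]  new=[-1,1]  old=[-1,-1]  +wl: 
  step 2. node 1  ⊔preds=[-1,1]  new=[-1,1]  old=[0,1]  +wl: 
  step 3. node 2  ⊔preds=[-1,1]  new=[-3,-1]  old=⊥  +wl: 0
  step 4. node 3  ⊔preds=[-3,3]  new=[-3,3]  old=⊥  +wl: 
  step 5. node 4  ⊔preds=[-3,1]  new=[0,3]  old=[1,3]  +wl: 3
  step 6. node 0  ⊔preds=[-3,3]  new=[-3,1]  old=[-1,1]  +wl: 1,2,4
  step 7. node 3  ⊔preds=[-3,3]  new=[-3,3]  stable
  step 8. node 1  ⊔preds=[-3,1]  new=[-3,1]  old=[-1,1]  +wl: 
  step 9. node 2  ⊔preds=[-3,1]  new=[-3,-1]  stable
  step 10. node 4  ⊔preds=[-3,1]  new=[0,3]  stable

Least fixpoint reached:
  node 0: [-3,1]
  node 1: [-3,1]
  node 2: [-3,-1]
  node 3: [-3,3]
  node 4: [0,3]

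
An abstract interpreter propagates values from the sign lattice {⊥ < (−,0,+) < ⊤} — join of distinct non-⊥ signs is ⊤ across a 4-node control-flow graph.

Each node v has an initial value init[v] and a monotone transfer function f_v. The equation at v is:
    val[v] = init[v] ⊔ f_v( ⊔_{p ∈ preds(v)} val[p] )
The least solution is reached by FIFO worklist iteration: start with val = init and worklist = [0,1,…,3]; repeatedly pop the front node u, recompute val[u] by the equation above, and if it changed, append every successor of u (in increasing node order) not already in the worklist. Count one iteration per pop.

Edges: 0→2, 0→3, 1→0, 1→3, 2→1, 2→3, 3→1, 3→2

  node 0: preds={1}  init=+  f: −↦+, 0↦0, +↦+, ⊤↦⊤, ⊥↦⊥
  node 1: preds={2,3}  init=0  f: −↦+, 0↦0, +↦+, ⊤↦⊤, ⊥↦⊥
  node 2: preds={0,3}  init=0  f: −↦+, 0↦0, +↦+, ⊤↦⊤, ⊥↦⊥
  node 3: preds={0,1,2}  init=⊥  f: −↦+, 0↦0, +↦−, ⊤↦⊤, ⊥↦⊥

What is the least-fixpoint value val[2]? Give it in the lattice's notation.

⊤

Worklist (8 pops):
  #1 pop 0: in=0 → ⊤ (was +); enqueue []
  #2 pop 1: in=0 → 0 (no change)
  #3 pop 2: in=⊤ → ⊤ (was 0); enqueue [1]
  #4 pop 3: in=⊤ → ⊤ (was ⊥); enqueue [2]
  #5 pop 1: in=⊤ → ⊤ (was 0); enqueue [0,3]
  #6 pop 2: in=⊤ → ⊤ (no change)
  #7 pop 0: in=⊤ → ⊤ (no change)
  #8 pop 3: in=⊤ → ⊤ (no change)

Fixpoint:
  val[0] = ⊤
  val[1] = ⊤
  val[2] = ⊤
  val[3] = ⊤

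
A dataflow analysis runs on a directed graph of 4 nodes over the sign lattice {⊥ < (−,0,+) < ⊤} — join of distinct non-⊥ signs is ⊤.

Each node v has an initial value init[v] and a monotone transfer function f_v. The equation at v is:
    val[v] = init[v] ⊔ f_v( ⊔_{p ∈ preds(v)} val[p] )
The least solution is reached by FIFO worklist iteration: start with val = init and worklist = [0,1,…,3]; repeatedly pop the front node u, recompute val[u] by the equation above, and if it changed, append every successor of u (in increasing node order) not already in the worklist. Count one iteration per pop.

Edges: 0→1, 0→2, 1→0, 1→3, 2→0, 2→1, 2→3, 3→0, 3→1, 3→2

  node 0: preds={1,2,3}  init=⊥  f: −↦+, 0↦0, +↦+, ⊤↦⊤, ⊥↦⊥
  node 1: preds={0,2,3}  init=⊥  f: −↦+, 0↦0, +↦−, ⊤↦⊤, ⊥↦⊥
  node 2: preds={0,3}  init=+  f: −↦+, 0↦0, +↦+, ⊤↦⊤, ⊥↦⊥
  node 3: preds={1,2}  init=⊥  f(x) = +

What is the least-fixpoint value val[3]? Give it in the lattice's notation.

Trace (10 dequeues):
  [1] u=0 | in + | out + | prev ⊥ | push {}
  [2] u=1 | in + | out − | prev ⊥ | push {0}
  [3] u=2 | in + | out + | ==
  [4] u=3 | in ⊤ | out + | prev ⊥ | push {1,2}
  [5] u=0 | in ⊤ | out ⊤ | prev + | push {}
  [6] u=1 | in ⊤ | out ⊤ | prev − | push {0,3}
  [7] u=2 | in ⊤ | out ⊤ | prev + | push {1}
  [8] u=0 | in ⊤ | out ⊤ | ==
  [9] u=3 | in ⊤ | out + | ==
  [10] u=1 | in ⊤ | out ⊤ | ==

Converged values:
  [0] ⊤
  [1] ⊤
  [2] ⊤
  [3] +

+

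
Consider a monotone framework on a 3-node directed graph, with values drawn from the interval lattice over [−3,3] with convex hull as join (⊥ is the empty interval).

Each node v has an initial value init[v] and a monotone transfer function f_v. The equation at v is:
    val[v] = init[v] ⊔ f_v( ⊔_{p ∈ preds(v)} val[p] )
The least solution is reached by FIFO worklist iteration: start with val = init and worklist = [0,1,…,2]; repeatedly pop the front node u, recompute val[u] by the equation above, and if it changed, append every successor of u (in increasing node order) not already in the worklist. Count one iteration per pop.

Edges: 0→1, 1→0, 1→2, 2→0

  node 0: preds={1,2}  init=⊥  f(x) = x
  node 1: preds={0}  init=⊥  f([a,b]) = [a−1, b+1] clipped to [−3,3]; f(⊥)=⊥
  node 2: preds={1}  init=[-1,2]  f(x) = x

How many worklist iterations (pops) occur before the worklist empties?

Iteration log — 9 steps:
  step 1. node 0  ⊔preds=[-1,2]  new=[-1,2]  old=⊥  +wl: 
  step 2. node 1  ⊔preds=[-1,2]  new=[-2,3]  old=⊥  +wl: 0
  step 3. node 2  ⊔preds=[-2,3]  new=[-2,3]  old=[-1,2]  +wl: 
  step 4. node 0  ⊔preds=[-2,3]  new=[-2,3]  old=[-1,2]  +wl: 1
  step 5. node 1  ⊔preds=[-2,3]  new=[-3,3]  old=[-2,3]  +wl: 0,2
  step 6. node 0  ⊔preds=[-3,3]  new=[-3,3]  old=[-2,3]  +wl: 1
  step 7. node 2  ⊔preds=[-3,3]  new=[-3,3]  old=[-2,3]  +wl: 0
  step 8. node 1  ⊔preds=[-3,3]  new=[-3,3]  stable
  step 9. node 0  ⊔preds=[-3,3]  new=[-3,3]  stable

Least fixpoint reached:
  node 0: [-3,3]
  node 1: [-3,3]
  node 2: [-3,3]

9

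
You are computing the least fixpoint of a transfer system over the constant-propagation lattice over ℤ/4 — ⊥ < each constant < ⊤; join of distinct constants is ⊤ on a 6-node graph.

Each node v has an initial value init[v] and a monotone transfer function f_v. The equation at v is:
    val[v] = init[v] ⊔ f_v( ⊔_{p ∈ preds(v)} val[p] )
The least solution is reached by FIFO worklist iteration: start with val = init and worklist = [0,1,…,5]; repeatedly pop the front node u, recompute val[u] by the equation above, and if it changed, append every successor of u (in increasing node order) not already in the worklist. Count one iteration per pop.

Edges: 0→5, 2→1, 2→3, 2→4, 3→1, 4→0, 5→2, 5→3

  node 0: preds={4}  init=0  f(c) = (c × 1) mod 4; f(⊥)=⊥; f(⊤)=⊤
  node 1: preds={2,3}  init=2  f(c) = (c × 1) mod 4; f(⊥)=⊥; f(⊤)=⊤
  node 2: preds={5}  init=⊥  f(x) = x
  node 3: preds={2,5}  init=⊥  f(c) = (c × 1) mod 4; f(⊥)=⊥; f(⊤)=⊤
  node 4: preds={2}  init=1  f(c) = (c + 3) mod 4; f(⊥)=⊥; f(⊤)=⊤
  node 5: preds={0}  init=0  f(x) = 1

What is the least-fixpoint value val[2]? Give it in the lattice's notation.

Iteration log — 12 steps:
  step 1. node 0  ⊔preds=1  new=⊤  old=0  +wl: 
  step 2. node 1  ⊔preds=⊥  new=2  stable
  step 3. node 2  ⊔preds=0  new=0  old=⊥  +wl: 1
  step 4. node 3  ⊔preds=0  new=0  old=⊥  +wl: 
  step 5. node 4  ⊔preds=0  new=⊤  old=1  +wl: 0
  step 6. node 5  ⊔preds=⊤  new=⊤  old=0  +wl: 2,3
  step 7. node 1  ⊔preds=0  new=⊤  old=2  +wl: 
  step 8. node 0  ⊔preds=⊤  new=⊤  stable
  step 9. node 2  ⊔preds=⊤  new=⊤  old=0  +wl: 1,4
  step 10. node 3  ⊔preds=⊤  new=⊤  old=0  +wl: 
  step 11. node 1  ⊔preds=⊤  new=⊤  stable
  step 12. node 4  ⊔preds=⊤  new=⊤  stable

Least fixpoint reached:
  node 0: ⊤
  node 1: ⊤
  node 2: ⊤
  node 3: ⊤
  node 4: ⊤
  node 5: ⊤

⊤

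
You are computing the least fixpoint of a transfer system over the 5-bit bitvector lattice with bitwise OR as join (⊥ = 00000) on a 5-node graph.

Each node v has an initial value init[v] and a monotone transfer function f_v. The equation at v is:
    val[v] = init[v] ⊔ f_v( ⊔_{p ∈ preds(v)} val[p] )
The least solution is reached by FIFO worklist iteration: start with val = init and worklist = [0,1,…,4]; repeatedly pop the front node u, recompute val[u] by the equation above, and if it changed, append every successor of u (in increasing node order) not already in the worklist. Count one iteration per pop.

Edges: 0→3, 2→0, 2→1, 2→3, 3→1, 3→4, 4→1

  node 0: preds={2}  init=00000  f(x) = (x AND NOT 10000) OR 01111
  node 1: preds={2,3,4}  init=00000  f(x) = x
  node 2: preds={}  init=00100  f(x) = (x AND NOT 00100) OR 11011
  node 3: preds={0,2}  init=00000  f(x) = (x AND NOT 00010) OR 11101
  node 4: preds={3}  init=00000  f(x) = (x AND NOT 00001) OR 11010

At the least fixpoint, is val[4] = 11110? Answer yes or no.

Trace (7 dequeues):
  [1] u=0 | in 00100 | out 01111 | prev 00000 | push {}
  [2] u=1 | in 00100 | out 00100 | prev 00000 | push {}
  [3] u=2 | in 00000 | out 11111 | prev 00100 | push {0,1}
  [4] u=3 | in 11111 | out 11101 | prev 00000 | push {}
  [5] u=4 | in 11101 | out 11110 | prev 00000 | push {}
  [6] u=0 | in 11111 | out 01111 | ==
  [7] u=1 | in 11111 | out 11111 | prev 00100 | push {}

Converged values:
  [0] 01111
  [1] 11111
  [2] 11111
  [3] 11101
  [4] 11110

yes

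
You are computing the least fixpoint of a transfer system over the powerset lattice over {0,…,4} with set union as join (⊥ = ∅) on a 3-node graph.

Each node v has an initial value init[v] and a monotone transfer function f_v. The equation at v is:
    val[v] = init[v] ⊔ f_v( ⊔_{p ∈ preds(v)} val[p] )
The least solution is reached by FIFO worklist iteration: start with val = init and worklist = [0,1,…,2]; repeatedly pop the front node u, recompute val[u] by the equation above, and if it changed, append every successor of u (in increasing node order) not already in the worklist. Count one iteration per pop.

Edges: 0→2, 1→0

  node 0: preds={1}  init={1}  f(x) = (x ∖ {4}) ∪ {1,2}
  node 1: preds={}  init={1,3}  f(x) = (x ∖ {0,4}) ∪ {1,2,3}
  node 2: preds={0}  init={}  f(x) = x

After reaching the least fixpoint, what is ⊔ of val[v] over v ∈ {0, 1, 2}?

{1,2,3}

Trace (4 dequeues):
  [1] u=0 | in {1,3} | out {1,2,3} | prev {1} | push {}
  [2] u=1 | in {} | out {1,2,3} | prev {1,3} | push {0}
  [3] u=2 | in {1,2,3} | out {1,2,3} | prev {} | push {}
  [4] u=0 | in {1,2,3} | out {1,2,3} | ==

Converged values:
  [0] {1,2,3}
  [1] {1,2,3}
  [2] {1,2,3}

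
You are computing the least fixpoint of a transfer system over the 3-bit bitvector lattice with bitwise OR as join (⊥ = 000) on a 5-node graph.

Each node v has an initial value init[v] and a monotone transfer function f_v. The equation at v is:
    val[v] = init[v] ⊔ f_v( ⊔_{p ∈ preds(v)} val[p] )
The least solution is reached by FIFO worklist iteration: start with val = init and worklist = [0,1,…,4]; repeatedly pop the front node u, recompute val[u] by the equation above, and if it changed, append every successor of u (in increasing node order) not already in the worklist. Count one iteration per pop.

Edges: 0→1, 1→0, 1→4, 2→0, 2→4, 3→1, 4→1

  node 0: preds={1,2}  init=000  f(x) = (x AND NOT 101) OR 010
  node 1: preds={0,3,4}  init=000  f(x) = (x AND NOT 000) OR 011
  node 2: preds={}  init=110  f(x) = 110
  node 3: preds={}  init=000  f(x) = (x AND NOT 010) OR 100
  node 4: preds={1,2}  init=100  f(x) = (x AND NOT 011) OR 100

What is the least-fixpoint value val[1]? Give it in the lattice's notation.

111

Iteration log — 7 steps:
  step 1. node 0  ⊔preds=110  new=010  old=000  +wl: 
  step 2. node 1  ⊔preds=110  new=111  old=000  +wl: 0
  step 3. node 2  ⊔preds=000  new=110  stable
  step 4. node 3  ⊔preds=000  new=100  old=000  +wl: 1
  step 5. node 4  ⊔preds=111  new=100  stable
  step 6. node 0  ⊔preds=111  new=010  stable
  step 7. node 1  ⊔preds=110  new=111  stable

Least fixpoint reached:
  node 0: 010
  node 1: 111
  node 2: 110
  node 3: 100
  node 4: 100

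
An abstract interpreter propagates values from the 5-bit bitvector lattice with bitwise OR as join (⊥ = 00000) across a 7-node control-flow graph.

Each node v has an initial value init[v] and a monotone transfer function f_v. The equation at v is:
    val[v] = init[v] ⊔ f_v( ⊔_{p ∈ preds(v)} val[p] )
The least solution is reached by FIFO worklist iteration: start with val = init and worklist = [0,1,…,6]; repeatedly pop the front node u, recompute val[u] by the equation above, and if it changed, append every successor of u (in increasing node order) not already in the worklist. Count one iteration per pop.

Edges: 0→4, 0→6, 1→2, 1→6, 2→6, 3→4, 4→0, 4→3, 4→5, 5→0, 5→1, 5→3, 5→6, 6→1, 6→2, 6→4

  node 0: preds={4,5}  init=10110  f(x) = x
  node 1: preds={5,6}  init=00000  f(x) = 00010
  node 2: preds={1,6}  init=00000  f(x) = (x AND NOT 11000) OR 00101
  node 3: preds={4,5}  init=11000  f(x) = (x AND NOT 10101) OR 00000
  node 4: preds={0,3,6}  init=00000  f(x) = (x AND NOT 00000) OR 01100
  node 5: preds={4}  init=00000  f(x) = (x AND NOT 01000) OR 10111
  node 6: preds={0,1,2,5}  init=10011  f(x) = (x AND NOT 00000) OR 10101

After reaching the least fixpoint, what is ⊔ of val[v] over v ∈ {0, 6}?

11111

Trace (16 dequeues):
  [1] u=0 | in 00000 | out 10110 | ==
  [2] u=1 | in 10011 | out 00010 | prev 00000 | push {}
  [3] u=2 | in 10011 | out 00111 | prev 00000 | push {}
  [4] u=3 | in 00000 | out 11000 | ==
  [5] u=4 | in 11111 | out 11111 | prev 00000 | push {0,3}
  [6] u=5 | in 11111 | out 10111 | prev 00000 | push {1}
  [7] u=6 | in 10111 | out 10111 | prev 10011 | push {2,4}
  [8] u=0 | in 11111 | out 11111 | prev 10110 | push {6}
  [9] u=3 | in 11111 | out 11010 | prev 11000 | push {}
  [10] u=1 | in 10111 | out 00010 | ==
  [11] u=2 | in 10111 | out 00111 | ==
  [12] u=4 | in 11111 | out 11111 | ==
  [13] u=6 | in 11111 | out 11111 | prev 10111 | push {1,2,4}
  [14] u=1 | in 11111 | out 00010 | ==
  [15] u=2 | in 11111 | out 00111 | ==
  [16] u=4 | in 11111 | out 11111 | ==

Converged values:
  [0] 11111
  [1] 00010
  [2] 00111
  [3] 11010
  [4] 11111
  [5] 10111
  [6] 11111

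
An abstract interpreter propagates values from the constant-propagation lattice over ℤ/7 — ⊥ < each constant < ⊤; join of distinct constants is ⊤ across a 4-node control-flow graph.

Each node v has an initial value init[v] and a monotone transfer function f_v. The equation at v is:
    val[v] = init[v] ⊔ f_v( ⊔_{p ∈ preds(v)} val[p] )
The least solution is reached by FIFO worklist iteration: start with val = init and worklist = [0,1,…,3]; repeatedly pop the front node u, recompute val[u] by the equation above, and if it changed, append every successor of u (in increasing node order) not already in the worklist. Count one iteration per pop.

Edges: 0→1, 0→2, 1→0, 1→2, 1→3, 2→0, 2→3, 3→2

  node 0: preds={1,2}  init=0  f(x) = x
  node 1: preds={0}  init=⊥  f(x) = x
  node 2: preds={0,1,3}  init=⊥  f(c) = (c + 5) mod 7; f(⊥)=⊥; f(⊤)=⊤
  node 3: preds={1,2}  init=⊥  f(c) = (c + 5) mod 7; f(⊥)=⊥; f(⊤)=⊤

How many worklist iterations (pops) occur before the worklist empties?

10

Trace (10 dequeues):
  [1] u=0 | in ⊥ | out 0 | ==
  [2] u=1 | in 0 | out 0 | prev ⊥ | push {0}
  [3] u=2 | in 0 | out 5 | prev ⊥ | push {}
  [4] u=3 | in ⊤ | out ⊤ | prev ⊥ | push {2}
  [5] u=0 | in ⊤ | out ⊤ | prev 0 | push {1}
  [6] u=2 | in ⊤ | out ⊤ | prev 5 | push {0,3}
  [7] u=1 | in ⊤ | out ⊤ | prev 0 | push {2}
  [8] u=0 | in ⊤ | out ⊤ | ==
  [9] u=3 | in ⊤ | out ⊤ | ==
  [10] u=2 | in ⊤ | out ⊤ | ==

Converged values:
  [0] ⊤
  [1] ⊤
  [2] ⊤
  [3] ⊤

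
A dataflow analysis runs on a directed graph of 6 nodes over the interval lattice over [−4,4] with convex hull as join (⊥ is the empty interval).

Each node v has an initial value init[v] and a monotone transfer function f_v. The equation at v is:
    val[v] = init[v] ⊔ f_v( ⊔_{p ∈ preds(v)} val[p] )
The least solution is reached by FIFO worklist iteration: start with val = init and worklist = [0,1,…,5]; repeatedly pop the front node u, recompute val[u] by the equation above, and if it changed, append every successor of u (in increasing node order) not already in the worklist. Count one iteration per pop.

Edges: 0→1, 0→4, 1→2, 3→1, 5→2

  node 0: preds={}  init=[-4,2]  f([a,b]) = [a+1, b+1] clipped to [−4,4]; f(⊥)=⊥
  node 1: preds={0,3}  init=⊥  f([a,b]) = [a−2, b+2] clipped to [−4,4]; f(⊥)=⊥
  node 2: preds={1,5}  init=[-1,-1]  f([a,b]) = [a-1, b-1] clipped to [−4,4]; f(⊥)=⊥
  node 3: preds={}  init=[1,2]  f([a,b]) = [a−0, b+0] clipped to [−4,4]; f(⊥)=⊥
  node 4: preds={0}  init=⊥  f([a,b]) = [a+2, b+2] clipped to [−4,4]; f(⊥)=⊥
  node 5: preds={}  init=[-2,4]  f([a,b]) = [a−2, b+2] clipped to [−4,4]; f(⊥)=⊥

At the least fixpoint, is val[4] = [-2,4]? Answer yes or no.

yes

Worklist (6 pops):
  #1 pop 0: in=⊥ → [-4,2] (no change)
  #2 pop 1: in=[-4,2] → [-4,4] (was ⊥); enqueue []
  #3 pop 2: in=[-4,4] → [-4,3] (was [-1,-1]); enqueue []
  #4 pop 3: in=⊥ → [1,2] (no change)
  #5 pop 4: in=[-4,2] → [-2,4] (was ⊥); enqueue []
  #6 pop 5: in=⊥ → [-2,4] (no change)

Fixpoint:
  val[0] = [-4,2]
  val[1] = [-4,4]
  val[2] = [-4,3]
  val[3] = [1,2]
  val[4] = [-2,4]
  val[5] = [-2,4]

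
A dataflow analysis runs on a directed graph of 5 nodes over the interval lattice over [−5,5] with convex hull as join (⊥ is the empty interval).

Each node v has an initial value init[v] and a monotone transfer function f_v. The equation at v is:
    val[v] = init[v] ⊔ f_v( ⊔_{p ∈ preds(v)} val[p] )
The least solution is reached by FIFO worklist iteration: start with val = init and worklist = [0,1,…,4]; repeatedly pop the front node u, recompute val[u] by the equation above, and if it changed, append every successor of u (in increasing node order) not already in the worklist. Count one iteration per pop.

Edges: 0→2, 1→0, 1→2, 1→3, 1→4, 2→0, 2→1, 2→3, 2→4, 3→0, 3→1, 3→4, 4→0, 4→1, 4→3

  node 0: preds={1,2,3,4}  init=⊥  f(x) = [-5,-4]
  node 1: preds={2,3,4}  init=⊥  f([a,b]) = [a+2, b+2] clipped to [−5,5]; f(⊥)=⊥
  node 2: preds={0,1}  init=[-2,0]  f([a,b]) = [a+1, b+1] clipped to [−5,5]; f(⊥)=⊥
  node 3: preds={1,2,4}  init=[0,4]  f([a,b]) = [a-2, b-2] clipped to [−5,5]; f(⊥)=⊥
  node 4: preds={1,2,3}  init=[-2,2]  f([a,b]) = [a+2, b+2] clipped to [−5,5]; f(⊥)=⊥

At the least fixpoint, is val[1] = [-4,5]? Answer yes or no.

Iteration log — 11 steps:
  step 1. node 0  ⊔preds=[-2,4]  new=[-5,-4]  old=⊥  +wl: 
  step 2. node 1  ⊔preds=[-2,4]  new=[0,5]  old=⊥  +wl: 0
  step 3. node 2  ⊔preds=[-5,5]  new=[-4,5]  old=[-2,0]  +wl: 1
  step 4. node 3  ⊔preds=[-4,5]  new=[-5,4]  old=[0,4]  +wl: 
  step 5. node 4  ⊔preds=[-5,5]  new=[-3,5]  old=[-2,2]  +wl: 3
  step 6. node 0  ⊔preds=[-5,5]  new=[-5,-4]  stable
  step 7. node 1  ⊔preds=[-5,5]  new=[-3,5]  old=[0,5]  +wl: 0,2,4
  step 8. node 3  ⊔preds=[-4,5]  new=[-5,4]  stable
  step 9. node 0  ⊔preds=[-5,5]  new=[-5,-4]  stable
  step 10. node 2  ⊔preds=[-5,5]  new=[-4,5]  stable
  step 11. node 4  ⊔preds=[-5,5]  new=[-3,5]  stable

Least fixpoint reached:
  node 0: [-5,-4]
  node 1: [-3,5]
  node 2: [-4,5]
  node 3: [-5,4]
  node 4: [-3,5]

no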